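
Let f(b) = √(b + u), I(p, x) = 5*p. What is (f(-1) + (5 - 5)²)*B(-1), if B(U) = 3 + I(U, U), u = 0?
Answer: -2*I ≈ -2.0*I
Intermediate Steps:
f(b) = √b (f(b) = √(b + 0) = √b)
B(U) = 3 + 5*U
(f(-1) + (5 - 5)²)*B(-1) = (√(-1) + (5 - 5)²)*(3 + 5*(-1)) = (I + 0²)*(3 - 5) = (I + 0)*(-2) = I*(-2) = -2*I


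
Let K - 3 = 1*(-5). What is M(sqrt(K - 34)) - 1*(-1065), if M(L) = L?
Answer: 1065 + 6*I ≈ 1065.0 + 6.0*I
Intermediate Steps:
K = -2 (K = 3 + 1*(-5) = 3 - 5 = -2)
M(sqrt(K - 34)) - 1*(-1065) = sqrt(-2 - 34) - 1*(-1065) = sqrt(-36) + 1065 = 6*I + 1065 = 1065 + 6*I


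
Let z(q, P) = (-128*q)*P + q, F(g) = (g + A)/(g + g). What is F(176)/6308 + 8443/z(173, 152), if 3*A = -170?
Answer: -9172665149/3736643718720 ≈ -0.0024548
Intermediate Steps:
A = -170/3 (A = (1/3)*(-170) = -170/3 ≈ -56.667)
F(g) = (-170/3 + g)/(2*g) (F(g) = (g - 170/3)/(g + g) = (-170/3 + g)/((2*g)) = (-170/3 + g)*(1/(2*g)) = (-170/3 + g)/(2*g))
z(q, P) = q - 128*P*q (z(q, P) = -128*P*q + q = q - 128*P*q)
F(176)/6308 + 8443/z(173, 152) = ((1/6)*(-170 + 3*176)/176)/6308 + 8443/((173*(1 - 128*152))) = ((1/6)*(1/176)*(-170 + 528))*(1/6308) + 8443/((173*(1 - 19456))) = ((1/6)*(1/176)*358)*(1/6308) + 8443/((173*(-19455))) = (179/528)*(1/6308) + 8443/(-3365715) = 179/3330624 + 8443*(-1/3365715) = 179/3330624 - 8443/3365715 = -9172665149/3736643718720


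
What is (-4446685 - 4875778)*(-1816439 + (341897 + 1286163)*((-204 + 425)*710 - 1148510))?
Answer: 15050054800926417257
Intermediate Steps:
(-4446685 - 4875778)*(-1816439 + (341897 + 1286163)*((-204 + 425)*710 - 1148510)) = -9322463*(-1816439 + 1628060*(221*710 - 1148510)) = -9322463*(-1816439 + 1628060*(156910 - 1148510)) = -9322463*(-1816439 + 1628060*(-991600)) = -9322463*(-1816439 - 1614384296000) = -9322463*(-1614386112439) = 15050054800926417257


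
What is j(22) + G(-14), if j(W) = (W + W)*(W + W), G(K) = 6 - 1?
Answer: 1941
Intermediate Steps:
G(K) = 5
j(W) = 4*W² (j(W) = (2*W)*(2*W) = 4*W²)
j(22) + G(-14) = 4*22² + 5 = 4*484 + 5 = 1936 + 5 = 1941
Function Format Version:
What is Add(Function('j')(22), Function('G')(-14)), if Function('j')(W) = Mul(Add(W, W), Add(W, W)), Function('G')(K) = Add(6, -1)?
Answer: 1941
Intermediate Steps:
Function('G')(K) = 5
Function('j')(W) = Mul(4, Pow(W, 2)) (Function('j')(W) = Mul(Mul(2, W), Mul(2, W)) = Mul(4, Pow(W, 2)))
Add(Function('j')(22), Function('G')(-14)) = Add(Mul(4, Pow(22, 2)), 5) = Add(Mul(4, 484), 5) = Add(1936, 5) = 1941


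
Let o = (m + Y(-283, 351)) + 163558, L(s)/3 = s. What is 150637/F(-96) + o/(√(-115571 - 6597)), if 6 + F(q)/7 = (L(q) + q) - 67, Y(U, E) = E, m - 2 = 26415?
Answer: -150637/3199 - 95163*I*√30542/30542 ≈ -47.089 - 544.53*I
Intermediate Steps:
L(s) = 3*s
m = 26417 (m = 2 + 26415 = 26417)
F(q) = -511 + 28*q (F(q) = -42 + 7*((3*q + q) - 67) = -42 + 7*(4*q - 67) = -42 + 7*(-67 + 4*q) = -42 + (-469 + 28*q) = -511 + 28*q)
o = 190326 (o = (26417 + 351) + 163558 = 26768 + 163558 = 190326)
150637/F(-96) + o/(√(-115571 - 6597)) = 150637/(-511 + 28*(-96)) + 190326/(√(-115571 - 6597)) = 150637/(-511 - 2688) + 190326/(√(-122168)) = 150637/(-3199) + 190326/((2*I*√30542)) = 150637*(-1/3199) + 190326*(-I*√30542/61084) = -150637/3199 - 95163*I*√30542/30542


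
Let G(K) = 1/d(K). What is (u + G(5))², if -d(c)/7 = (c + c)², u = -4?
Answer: 7845601/490000 ≈ 16.011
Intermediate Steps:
d(c) = -28*c² (d(c) = -7*(c + c)² = -7*4*c² = -28*c²)
G(K) = -1/(28*K²) (G(K) = 1/(-28*K²) = -1/(28*K²))
(u + G(5))² = (-4 - 1/28/5²)² = (-4 - 1/28*1/25)² = (-4 - 1/700)² = (-2801/700)² = 7845601/490000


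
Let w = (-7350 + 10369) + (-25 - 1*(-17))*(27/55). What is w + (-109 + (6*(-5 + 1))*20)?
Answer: 133434/55 ≈ 2426.1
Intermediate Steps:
w = 165829/55 (w = 3019 + (-25 + 17)*(27*(1/55)) = 3019 - 8*27/55 = 3019 - 216/55 = 165829/55 ≈ 3015.1)
w + (-109 + (6*(-5 + 1))*20) = 165829/55 + (-109 + (6*(-5 + 1))*20) = 165829/55 + (-109 + (6*(-4))*20) = 165829/55 + (-109 - 24*20) = 165829/55 + (-109 - 480) = 165829/55 - 589 = 133434/55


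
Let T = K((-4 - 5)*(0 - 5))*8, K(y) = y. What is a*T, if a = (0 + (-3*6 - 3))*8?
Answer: -60480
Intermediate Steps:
a = -168 (a = (0 + (-18 - 3))*8 = (0 - 21)*8 = -21*8 = -168)
T = 360 (T = ((-4 - 5)*(0 - 5))*8 = -9*(-5)*8 = 45*8 = 360)
a*T = -168*360 = -60480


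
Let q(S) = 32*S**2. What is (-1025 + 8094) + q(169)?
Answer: 921021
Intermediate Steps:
(-1025 + 8094) + q(169) = (-1025 + 8094) + 32*169**2 = 7069 + 32*28561 = 7069 + 913952 = 921021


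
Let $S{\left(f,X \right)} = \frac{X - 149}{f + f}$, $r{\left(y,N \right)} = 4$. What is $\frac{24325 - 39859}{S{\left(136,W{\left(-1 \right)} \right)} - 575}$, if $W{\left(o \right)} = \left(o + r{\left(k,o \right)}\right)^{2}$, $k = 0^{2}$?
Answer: $\frac{352104}{13045} \approx 26.991$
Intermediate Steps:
$k = 0$
$W{\left(o \right)} = \left(4 + o\right)^{2}$ ($W{\left(o \right)} = \left(o + 4\right)^{2} = \left(4 + o\right)^{2}$)
$S{\left(f,X \right)} = \frac{-149 + X}{2 f}$
$\frac{24325 - 39859}{S{\left(136,W{\left(-1 \right)} \right)} - 575} = \frac{24325 - 39859}{\frac{-149 + \left(4 - 1\right)^{2}}{2 \cdot 136} - 575} = - \frac{15534}{\frac{1}{2} \cdot \frac{1}{136} \left(-149 + 3^{2}\right) - 575} = - \frac{15534}{\frac{1}{2} \cdot \frac{1}{136} \left(-149 + 9\right) - 575} = - \frac{15534}{\frac{1}{2} \cdot \frac{1}{136} \left(-140\right) - 575} = - \frac{15534}{- \frac{35}{68} - 575} = - \frac{15534}{- \frac{39135}{68}} = \left(-15534\right) \left(- \frac{68}{39135}\right) = \frac{352104}{13045}$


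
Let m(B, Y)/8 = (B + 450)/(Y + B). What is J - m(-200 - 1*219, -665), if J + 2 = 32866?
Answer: 8906206/271 ≈ 32864.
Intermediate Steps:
J = 32864 (J = -2 + 32866 = 32864)
m(B, Y) = 8*(450 + B)/(B + Y) (m(B, Y) = 8*((B + 450)/(Y + B)) = 8*((450 + B)/(B + Y)) = 8*(450 + B)/(B + Y))
J - m(-200 - 1*219, -665) = 32864 - 8*(450 + (-200 - 1*219))/((-200 - 1*219) - 665) = 32864 - 8*(450 + (-200 - 219))/((-200 - 219) - 665) = 32864 - 8*(450 - 419)/(-419 - 665) = 32864 - 8*31/(-1084) = 32864 - 8*(-1)*31/1084 = 32864 - 1*(-62/271) = 32864 + 62/271 = 8906206/271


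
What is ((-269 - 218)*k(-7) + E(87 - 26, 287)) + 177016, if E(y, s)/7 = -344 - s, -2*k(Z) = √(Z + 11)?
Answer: 173086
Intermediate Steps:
k(Z) = -√(11 + Z)/2 (k(Z) = -√(Z + 11)/2 = -√(11 + Z)/2)
E(y, s) = -2408 - 7*s (E(y, s) = 7*(-344 - s) = -2408 - 7*s)
((-269 - 218)*k(-7) + E(87 - 26, 287)) + 177016 = ((-269 - 218)*(-√(11 - 7)/2) + (-2408 - 7*287)) + 177016 = (-(-487)*√4/2 + (-2408 - 2009)) + 177016 = (-(-487)*2/2 - 4417) + 177016 = (-487*(-1) - 4417) + 177016 = (487 - 4417) + 177016 = -3930 + 177016 = 173086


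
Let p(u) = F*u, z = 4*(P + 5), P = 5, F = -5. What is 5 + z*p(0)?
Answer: 5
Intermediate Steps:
z = 40 (z = 4*(5 + 5) = 4*10 = 40)
p(u) = -5*u
5 + z*p(0) = 5 + 40*(-5*0) = 5 + 40*0 = 5 + 0 = 5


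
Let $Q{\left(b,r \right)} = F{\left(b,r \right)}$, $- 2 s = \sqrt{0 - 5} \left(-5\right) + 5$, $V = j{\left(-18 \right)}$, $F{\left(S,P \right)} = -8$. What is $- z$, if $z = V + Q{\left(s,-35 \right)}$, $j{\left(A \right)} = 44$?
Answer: $-36$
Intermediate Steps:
$V = 44$
$s = - \frac{5}{2} + \frac{5 i \sqrt{5}}{2}$ ($s = - \frac{\sqrt{0 - 5} \left(-5\right) + 5}{2} = - \frac{\sqrt{-5} \left(-5\right) + 5}{2} = - \frac{i \sqrt{5} \left(-5\right) + 5}{2} = - \frac{- 5 i \sqrt{5} + 5}{2} = - \frac{5 - 5 i \sqrt{5}}{2} = - \frac{5}{2} + \frac{5 i \sqrt{5}}{2} \approx -2.5 + 5.5902 i$)
$Q{\left(b,r \right)} = -8$
$z = 36$ ($z = 44 - 8 = 36$)
$- z = \left(-1\right) 36 = -36$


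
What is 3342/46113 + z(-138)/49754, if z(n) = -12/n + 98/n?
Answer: 3823730011/52769042646 ≈ 0.072462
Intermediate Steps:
z(n) = 86/n
3342/46113 + z(-138)/49754 = 3342/46113 + (86/(-138))/49754 = 3342*(1/46113) + (86*(-1/138))*(1/49754) = 1114/15371 - 43/69*1/49754 = 1114/15371 - 43/3433026 = 3823730011/52769042646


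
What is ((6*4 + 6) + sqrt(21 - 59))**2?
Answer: (30 + I*sqrt(38))**2 ≈ 862.0 + 369.86*I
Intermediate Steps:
((6*4 + 6) + sqrt(21 - 59))**2 = ((24 + 6) + sqrt(-38))**2 = (30 + I*sqrt(38))**2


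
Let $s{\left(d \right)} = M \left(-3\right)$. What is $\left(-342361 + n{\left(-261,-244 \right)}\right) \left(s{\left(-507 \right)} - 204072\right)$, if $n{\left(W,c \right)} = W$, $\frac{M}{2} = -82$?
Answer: $69750986760$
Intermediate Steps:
$M = -164$ ($M = 2 \left(-82\right) = -164$)
$s{\left(d \right)} = 492$ ($s{\left(d \right)} = \left(-164\right) \left(-3\right) = 492$)
$\left(-342361 + n{\left(-261,-244 \right)}\right) \left(s{\left(-507 \right)} - 204072\right) = \left(-342361 - 261\right) \left(492 - 204072\right) = \left(-342622\right) \left(-203580\right) = 69750986760$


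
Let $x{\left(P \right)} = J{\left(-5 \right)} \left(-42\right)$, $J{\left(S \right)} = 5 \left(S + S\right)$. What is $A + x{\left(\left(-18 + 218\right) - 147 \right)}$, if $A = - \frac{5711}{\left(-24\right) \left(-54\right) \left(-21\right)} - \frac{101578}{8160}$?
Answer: $\frac{603718009}{289170} \approx 2087.8$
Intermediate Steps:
$J{\left(S \right)} = 10 S$ ($J{\left(S \right)} = 5 \cdot 2 S = 10 S$)
$A = - \frac{3538991}{289170}$ ($A = - \frac{5711}{1296 \left(-21\right)} - \frac{50789}{4080} = - \frac{5711}{-27216} - \frac{50789}{4080} = \left(-5711\right) \left(- \frac{1}{27216}\right) - \frac{50789}{4080} = \frac{5711}{27216} - \frac{50789}{4080} = - \frac{3538991}{289170} \approx -12.238$)
$x{\left(P \right)} = 2100$ ($x{\left(P \right)} = 10 \left(-5\right) \left(-42\right) = \left(-50\right) \left(-42\right) = 2100$)
$A + x{\left(\left(-18 + 218\right) - 147 \right)} = - \frac{3538991}{289170} + 2100 = \frac{603718009}{289170}$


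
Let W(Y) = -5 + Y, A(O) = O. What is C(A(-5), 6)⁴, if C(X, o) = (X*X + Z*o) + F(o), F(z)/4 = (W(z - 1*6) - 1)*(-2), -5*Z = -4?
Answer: 22898045041/625 ≈ 3.6637e+7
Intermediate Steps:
Z = ⅘ (Z = -⅕*(-4) = ⅘ ≈ 0.80000)
F(z) = 96 - 8*z (F(z) = 4*(((-5 + (z - 1*6)) - 1)*(-2)) = 4*(((-5 + (z - 6)) - 1)*(-2)) = 4*(((-5 + (-6 + z)) - 1)*(-2)) = 4*(((-11 + z) - 1)*(-2)) = 4*((-12 + z)*(-2)) = 4*(24 - 2*z) = 96 - 8*z)
C(X, o) = 96 + X² - 36*o/5 (C(X, o) = (X*X + 4*o/5) + (96 - 8*o) = (X² + 4*o/5) + (96 - 8*o) = 96 + X² - 36*o/5)
C(A(-5), 6)⁴ = (96 + (-5)² - 36/5*6)⁴ = (96 + 25 - 216/5)⁴ = (389/5)⁴ = 22898045041/625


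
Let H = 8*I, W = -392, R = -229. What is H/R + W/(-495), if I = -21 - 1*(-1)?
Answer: 168968/113355 ≈ 1.4906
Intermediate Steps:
I = -20 (I = -21 + 1 = -20)
H = -160 (H = 8*(-20) = -160)
H/R + W/(-495) = -160/(-229) - 392/(-495) = -160*(-1/229) - 392*(-1/495) = 160/229 + 392/495 = 168968/113355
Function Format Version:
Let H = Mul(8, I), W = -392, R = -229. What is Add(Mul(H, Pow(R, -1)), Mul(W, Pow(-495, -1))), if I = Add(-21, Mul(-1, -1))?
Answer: Rational(168968, 113355) ≈ 1.4906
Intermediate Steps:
I = -20 (I = Add(-21, 1) = -20)
H = -160 (H = Mul(8, -20) = -160)
Add(Mul(H, Pow(R, -1)), Mul(W, Pow(-495, -1))) = Add(Mul(-160, Pow(-229, -1)), Mul(-392, Pow(-495, -1))) = Add(Mul(-160, Rational(-1, 229)), Mul(-392, Rational(-1, 495))) = Add(Rational(160, 229), Rational(392, 495)) = Rational(168968, 113355)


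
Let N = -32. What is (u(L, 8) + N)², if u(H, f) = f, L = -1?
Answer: 576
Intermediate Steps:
(u(L, 8) + N)² = (8 - 32)² = (-24)² = 576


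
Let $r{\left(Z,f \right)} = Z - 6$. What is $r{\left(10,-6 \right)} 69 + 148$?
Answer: $424$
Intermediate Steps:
$r{\left(Z,f \right)} = -6 + Z$ ($r{\left(Z,f \right)} = Z - 6 = -6 + Z$)
$r{\left(10,-6 \right)} 69 + 148 = \left(-6 + 10\right) 69 + 148 = 4 \cdot 69 + 148 = 276 + 148 = 424$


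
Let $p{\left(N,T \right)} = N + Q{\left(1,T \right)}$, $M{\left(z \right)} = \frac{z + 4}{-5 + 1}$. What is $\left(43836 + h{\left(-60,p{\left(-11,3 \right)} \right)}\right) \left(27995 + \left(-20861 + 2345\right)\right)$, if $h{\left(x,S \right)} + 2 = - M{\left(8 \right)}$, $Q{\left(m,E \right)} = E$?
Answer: $415530923$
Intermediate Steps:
$M{\left(z \right)} = -1 - \frac{z}{4}$ ($M{\left(z \right)} = \frac{4 + z}{-4} = \left(4 + z\right) \left(- \frac{1}{4}\right) = -1 - \frac{z}{4}$)
$p{\left(N,T \right)} = N + T$
$h{\left(x,S \right)} = 1$ ($h{\left(x,S \right)} = -2 - \left(-1 - 2\right) = -2 - -3 = -2 + 3 = 1$)
$\left(43836 + h{\left(-60,p{\left(-11,3 \right)} \right)}\right) \left(27995 + \left(-20861 + 2345\right)\right) = \left(43836 + 1\right) \left(27995 + \left(-20861 + 2345\right)\right) = 43837 \left(27995 - 18516\right) = 43837 \cdot 9479 = 415530923$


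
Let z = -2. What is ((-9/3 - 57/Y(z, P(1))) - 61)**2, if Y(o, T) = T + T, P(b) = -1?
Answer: 5041/4 ≈ 1260.3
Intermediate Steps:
Y(o, T) = 2*T
((-9/3 - 57/Y(z, P(1))) - 61)**2 = ((-9/3 - 57/(2*(-1))) - 61)**2 = ((-9*1/3 - 57/(-2)) - 61)**2 = ((-3 - 57*(-1/2)) - 61)**2 = ((-3 + 57/2) - 61)**2 = (51/2 - 61)**2 = (-71/2)**2 = 5041/4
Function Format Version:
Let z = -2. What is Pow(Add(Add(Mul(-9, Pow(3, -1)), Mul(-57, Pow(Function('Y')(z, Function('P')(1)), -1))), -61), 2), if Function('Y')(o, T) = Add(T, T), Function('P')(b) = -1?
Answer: Rational(5041, 4) ≈ 1260.3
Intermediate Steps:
Function('Y')(o, T) = Mul(2, T)
Pow(Add(Add(Mul(-9, Pow(3, -1)), Mul(-57, Pow(Function('Y')(z, Function('P')(1)), -1))), -61), 2) = Pow(Add(Add(Mul(-9, Pow(3, -1)), Mul(-57, Pow(Mul(2, -1), -1))), -61), 2) = Pow(Add(Add(Mul(-9, Rational(1, 3)), Mul(-57, Pow(-2, -1))), -61), 2) = Pow(Add(Add(-3, Mul(-57, Rational(-1, 2))), -61), 2) = Pow(Add(Add(-3, Rational(57, 2)), -61), 2) = Pow(Add(Rational(51, 2), -61), 2) = Pow(Rational(-71, 2), 2) = Rational(5041, 4)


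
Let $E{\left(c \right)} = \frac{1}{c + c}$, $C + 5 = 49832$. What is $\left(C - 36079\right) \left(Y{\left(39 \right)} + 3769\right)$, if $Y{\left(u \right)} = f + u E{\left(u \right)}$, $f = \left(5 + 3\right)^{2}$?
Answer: $52702958$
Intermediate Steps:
$C = 49827$ ($C = -5 + 49832 = 49827$)
$E{\left(c \right)} = \frac{1}{2 c}$
$f = 64$ ($f = 8^{2} = 64$)
$Y{\left(u \right)} = \frac{129}{2}$ ($Y{\left(u \right)} = 64 + u \frac{1}{2 u} = 64 + \frac{1}{2} = \frac{129}{2}$)
$\left(C - 36079\right) \left(Y{\left(39 \right)} + 3769\right) = \left(49827 - 36079\right) \left(\frac{129}{2} + 3769\right) = 13748 \cdot \frac{7667}{2} = 52702958$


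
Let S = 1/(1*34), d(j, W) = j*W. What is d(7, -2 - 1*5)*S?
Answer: -49/34 ≈ -1.4412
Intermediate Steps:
d(j, W) = W*j
S = 1/34 ≈ 0.029412
d(7, -2 - 1*5)*S = ((-2 - 1*5)*7)*(1/34) = ((-2 - 5)*7)*(1/34) = -7*7*(1/34) = -49*1/34 = -49/34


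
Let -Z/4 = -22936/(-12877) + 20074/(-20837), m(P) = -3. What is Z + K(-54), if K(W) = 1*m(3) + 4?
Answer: -609380087/268318049 ≈ -2.2711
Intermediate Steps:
K(W) = 1 (K(W) = 1*(-3) + 4 = -3 + 4 = 1)
Z = -877698136/268318049 (Z = -4*(-22936/(-12877) + 20074/(-20837)) = -4*(-22936*(-1/12877) + 20074*(-1/20837)) = -4*(22936/12877 - 20074/20837) = -4*219424534/268318049 = -877698136/268318049 ≈ -3.2711)
Z + K(-54) = -877698136/268318049 + 1 = -609380087/268318049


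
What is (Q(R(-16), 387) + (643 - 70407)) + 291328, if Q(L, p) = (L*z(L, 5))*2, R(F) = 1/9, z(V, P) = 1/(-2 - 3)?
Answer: 9970378/45 ≈ 2.2156e+5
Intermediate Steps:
z(V, P) = -1/5 (z(V, P) = 1/(-5) = -1/5)
R(F) = 1/9
Q(L, p) = -2*L/5 (Q(L, p) = (L*(-1/5))*2 = -L/5*2 = -2*L/5)
(Q(R(-16), 387) + (643 - 70407)) + 291328 = (-2/5*1/9 + (643 - 70407)) + 291328 = (-2/45 - 69764) + 291328 = -3139382/45 + 291328 = 9970378/45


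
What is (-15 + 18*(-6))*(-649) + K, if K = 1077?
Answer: 80904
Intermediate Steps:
(-15 + 18*(-6))*(-649) + K = (-15 + 18*(-6))*(-649) + 1077 = (-15 - 108)*(-649) + 1077 = -123*(-649) + 1077 = 79827 + 1077 = 80904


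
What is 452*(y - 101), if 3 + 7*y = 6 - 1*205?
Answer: -410868/7 ≈ -58695.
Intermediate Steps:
y = -202/7 (y = -3/7 + (6 - 1*205)/7 = -3/7 + (6 - 205)/7 = -3/7 + (⅐)*(-199) = -3/7 - 199/7 = -202/7 ≈ -28.857)
452*(y - 101) = 452*(-202/7 - 101) = 452*(-909/7) = -410868/7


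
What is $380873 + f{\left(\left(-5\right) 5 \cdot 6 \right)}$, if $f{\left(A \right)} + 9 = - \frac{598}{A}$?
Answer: $\frac{28565099}{75} \approx 3.8087 \cdot 10^{5}$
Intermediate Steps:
$f{\left(A \right)} = -9 - \frac{598}{A}$
$380873 + f{\left(\left(-5\right) 5 \cdot 6 \right)} = 380873 - \left(9 + \frac{598}{\left(-5\right) 5 \cdot 6}\right) = 380873 - \left(9 + \frac{598}{\left(-25\right) 6}\right) = 380873 - \left(9 + \frac{598}{-150}\right) = 380873 - \frac{376}{75} = \frac{28565099}{75}$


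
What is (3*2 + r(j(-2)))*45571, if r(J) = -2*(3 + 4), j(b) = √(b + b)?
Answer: -364568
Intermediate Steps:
j(b) = √2*√b (j(b) = √(2*b) = √2*√b)
r(J) = -14 (r(J) = -2*7 = -14)
(3*2 + r(j(-2)))*45571 = (3*2 - 14)*45571 = (6 - 14)*45571 = -8*45571 = -364568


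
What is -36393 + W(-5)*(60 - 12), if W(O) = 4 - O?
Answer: -35961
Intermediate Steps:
-36393 + W(-5)*(60 - 12) = -36393 + (4 - 1*(-5))*(60 - 12) = -36393 + (4 + 5)*48 = -36393 + 9*48 = -36393 + 432 = -35961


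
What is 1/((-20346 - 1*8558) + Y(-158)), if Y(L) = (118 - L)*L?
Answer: -1/72512 ≈ -1.3791e-5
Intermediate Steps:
Y(L) = L*(118 - L)
1/((-20346 - 1*8558) + Y(-158)) = 1/((-20346 - 1*8558) - 158*(118 - 1*(-158))) = 1/((-20346 - 8558) - 158*(118 + 158)) = 1/(-28904 - 158*276) = 1/(-28904 - 43608) = 1/(-72512) = -1/72512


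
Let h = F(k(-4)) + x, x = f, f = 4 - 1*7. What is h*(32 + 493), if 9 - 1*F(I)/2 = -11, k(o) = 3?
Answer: 19425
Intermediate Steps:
f = -3 (f = 4 - 7 = -3)
x = -3
F(I) = 40 (F(I) = 18 - 2*(-11) = 18 + 22 = 40)
h = 37 (h = 40 - 3 = 37)
h*(32 + 493) = 37*(32 + 493) = 37*525 = 19425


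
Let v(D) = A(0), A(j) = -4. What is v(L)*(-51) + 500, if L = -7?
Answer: 704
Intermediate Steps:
v(D) = -4
v(L)*(-51) + 500 = -4*(-51) + 500 = 204 + 500 = 704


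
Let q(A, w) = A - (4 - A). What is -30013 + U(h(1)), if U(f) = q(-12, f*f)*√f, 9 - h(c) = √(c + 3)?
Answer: -30013 - 28*√7 ≈ -30087.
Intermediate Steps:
q(A, w) = -4 + 2*A (q(A, w) = A + (-4 + A) = -4 + 2*A)
h(c) = 9 - √(3 + c) (h(c) = 9 - √(c + 3) = 9 - √(3 + c))
U(f) = -28*√f (U(f) = (-4 + 2*(-12))*√f = (-4 - 24)*√f = -28*√f)
-30013 + U(h(1)) = -30013 - 28*√(9 - √(3 + 1)) = -30013 - 28*√(9 - √4) = -30013 - 28*√(9 - 1*2) = -30013 - 28*√(9 - 2) = -30013 - 28*√7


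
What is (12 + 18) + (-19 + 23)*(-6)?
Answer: 6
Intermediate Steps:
(12 + 18) + (-19 + 23)*(-6) = 30 + 4*(-6) = 30 - 24 = 6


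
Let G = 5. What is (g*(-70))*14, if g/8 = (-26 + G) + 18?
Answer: 23520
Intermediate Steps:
g = -24 (g = 8*((-26 + 5) + 18) = 8*(-21 + 18) = 8*(-3) = -24)
(g*(-70))*14 = -24*(-70)*14 = 1680*14 = 23520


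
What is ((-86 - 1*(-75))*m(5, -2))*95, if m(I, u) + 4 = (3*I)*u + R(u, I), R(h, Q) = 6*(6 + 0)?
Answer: -2090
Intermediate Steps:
R(h, Q) = 36 (R(h, Q) = 6*6 = 36)
m(I, u) = 32 + 3*I*u (m(I, u) = -4 + ((3*I)*u + 36) = -4 + (3*I*u + 36) = -4 + (36 + 3*I*u) = 32 + 3*I*u)
((-86 - 1*(-75))*m(5, -2))*95 = ((-86 - 1*(-75))*(32 + 3*5*(-2)))*95 = ((-86 + 75)*(32 - 30))*95 = -11*2*95 = -22*95 = -2090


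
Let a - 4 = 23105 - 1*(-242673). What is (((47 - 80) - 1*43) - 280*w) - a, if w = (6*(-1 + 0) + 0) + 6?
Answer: -265858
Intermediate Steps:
w = 0 (w = (6*(-1) + 0) + 6 = (-6 + 0) + 6 = -6 + 6 = 0)
a = 265782 (a = 4 + (23105 - 1*(-242673)) = 4 + (23105 + 242673) = 4 + 265778 = 265782)
(((47 - 80) - 1*43) - 280*w) - a = (((47 - 80) - 1*43) - 280*0) - 1*265782 = ((-33 - 43) + 0) - 265782 = (-76 + 0) - 265782 = -76 - 265782 = -265858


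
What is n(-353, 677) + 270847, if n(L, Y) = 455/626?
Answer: 169550677/626 ≈ 2.7085e+5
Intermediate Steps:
n(L, Y) = 455/626 (n(L, Y) = 455*(1/626) = 455/626)
n(-353, 677) + 270847 = 455/626 + 270847 = 169550677/626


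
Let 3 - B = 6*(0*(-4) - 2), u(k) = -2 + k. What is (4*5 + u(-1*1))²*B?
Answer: 4335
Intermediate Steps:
B = 15 (B = 3 - 6*(0*(-4) - 2) = 3 - 6*(0 - 2) = 3 - 6*(-2) = 3 - 1*(-12) = 3 + 12 = 15)
(4*5 + u(-1*1))²*B = (4*5 + (-2 - 1*1))²*15 = (20 + (-2 - 1))²*15 = (20 - 3)²*15 = 17²*15 = 289*15 = 4335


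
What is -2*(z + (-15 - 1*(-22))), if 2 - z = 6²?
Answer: 54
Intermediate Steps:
z = -34 (z = 2 - 1*6² = 2 - 1*36 = 2 - 36 = -34)
-2*(z + (-15 - 1*(-22))) = -2*(-34 + (-15 - 1*(-22))) = -2*(-34 + (-15 + 22)) = -2*(-34 + 7) = -2*(-27) = 54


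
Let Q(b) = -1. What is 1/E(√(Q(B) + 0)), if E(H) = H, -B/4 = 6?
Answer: -I ≈ -1.0*I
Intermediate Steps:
B = -24 (B = -4*6 = -24)
1/E(√(Q(B) + 0)) = 1/(√(-1 + 0)) = 1/(√(-1)) = 1/I = -I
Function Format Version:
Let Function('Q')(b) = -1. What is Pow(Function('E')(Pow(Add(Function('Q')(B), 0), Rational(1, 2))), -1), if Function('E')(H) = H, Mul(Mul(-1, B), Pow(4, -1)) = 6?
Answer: Mul(-1, I) ≈ Mul(-1.0000, I)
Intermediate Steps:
B = -24 (B = Mul(-4, 6) = -24)
Pow(Function('E')(Pow(Add(Function('Q')(B), 0), Rational(1, 2))), -1) = Pow(Pow(Add(-1, 0), Rational(1, 2)), -1) = Pow(Pow(-1, Rational(1, 2)), -1) = Pow(I, -1) = Mul(-1, I)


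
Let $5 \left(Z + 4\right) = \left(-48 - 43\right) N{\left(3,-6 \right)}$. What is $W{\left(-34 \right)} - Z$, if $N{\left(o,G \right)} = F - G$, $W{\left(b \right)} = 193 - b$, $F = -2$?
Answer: $\frac{1519}{5} \approx 303.8$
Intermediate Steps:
$N{\left(o,G \right)} = -2 - G$
$Z = - \frac{384}{5}$ ($Z = -4 + \frac{\left(-48 - 43\right) \left(-2 - -6\right)}{5} = -4 + \frac{\left(-91\right) \left(-2 + 6\right)}{5} = -4 + \frac{\left(-91\right) 4}{5} = -4 + \frac{1}{5} \left(-364\right) = -4 - \frac{364}{5} = - \frac{384}{5} \approx -76.8$)
$W{\left(-34 \right)} - Z = \left(193 - -34\right) - - \frac{384}{5} = \left(193 + 34\right) + \frac{384}{5} = 227 + \frac{384}{5} = \frac{1519}{5}$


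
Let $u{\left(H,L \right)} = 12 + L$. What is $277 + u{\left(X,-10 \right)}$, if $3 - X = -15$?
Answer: $279$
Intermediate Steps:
$X = 18$ ($X = 3 - -15 = 3 + 15 = 18$)
$277 + u{\left(X,-10 \right)} = 277 + \left(12 - 10\right) = 277 + 2 = 279$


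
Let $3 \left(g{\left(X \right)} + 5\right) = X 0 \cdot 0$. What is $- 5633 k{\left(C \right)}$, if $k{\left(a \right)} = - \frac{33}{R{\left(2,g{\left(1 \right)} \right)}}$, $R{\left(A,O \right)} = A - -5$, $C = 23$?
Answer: $\frac{185889}{7} \approx 26556.0$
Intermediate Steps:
$g{\left(X \right)} = -5$ ($g{\left(X \right)} = -5 + \frac{X 0 \cdot 0}{3} = -5 + \frac{0 \cdot 0}{3} = -5 + \frac{1}{3} \cdot 0 = -5 + 0 = -5$)
$R{\left(A,O \right)} = 5 + A$ ($R{\left(A,O \right)} = A + 5 = 5 + A$)
$k{\left(a \right)} = - \frac{33}{7}$ ($k{\left(a \right)} = - \frac{33}{5 + 2} = - \frac{33}{7}$)
$- 5633 k{\left(C \right)} = \left(-5633\right) \left(- \frac{33}{7}\right) = \frac{185889}{7}$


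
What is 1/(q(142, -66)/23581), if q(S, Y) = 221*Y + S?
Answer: -23581/14444 ≈ -1.6326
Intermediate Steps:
q(S, Y) = S + 221*Y
1/(q(142, -66)/23581) = 1/((142 + 221*(-66))/23581) = 1/((142 - 14586)*(1/23581)) = 1/(-14444*1/23581) = 1/(-14444/23581) = -23581/14444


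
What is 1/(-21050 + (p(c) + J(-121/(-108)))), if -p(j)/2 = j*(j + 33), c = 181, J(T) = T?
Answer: -108/10639823 ≈ -1.0151e-5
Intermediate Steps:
p(j) = -2*j*(33 + j) (p(j) = -2*j*(j + 33) = -2*j*(33 + j))
1/(-21050 + (p(c) + J(-121/(-108)))) = 1/(-21050 + (-2*181*(33 + 181) - 121/(-108))) = 1/(-21050 + (-2*181*214 - 121*(-1/108))) = 1/(-21050 + (-77468 + 121/108)) = 1/(-21050 - 8366423/108) = 1/(-10639823/108) = -108/10639823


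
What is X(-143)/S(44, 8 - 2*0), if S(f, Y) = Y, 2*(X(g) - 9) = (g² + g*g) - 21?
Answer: 40895/16 ≈ 2555.9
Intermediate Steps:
X(g) = -3/2 + g² (X(g) = 9 + ((g² + g*g) - 21)/2 = 9 + ((g² + g²) - 21)/2 = 9 + (2*g² - 21)/2 = 9 + (-21 + 2*g²)/2 = 9 + (-21/2 + g²) = -3/2 + g²)
X(-143)/S(44, 8 - 2*0) = (-3/2 + (-143)²)/(8 - 2*0) = (-3/2 + 20449)/(8 + 0) = (40895/2)/8 = (40895/2)*(⅛) = 40895/16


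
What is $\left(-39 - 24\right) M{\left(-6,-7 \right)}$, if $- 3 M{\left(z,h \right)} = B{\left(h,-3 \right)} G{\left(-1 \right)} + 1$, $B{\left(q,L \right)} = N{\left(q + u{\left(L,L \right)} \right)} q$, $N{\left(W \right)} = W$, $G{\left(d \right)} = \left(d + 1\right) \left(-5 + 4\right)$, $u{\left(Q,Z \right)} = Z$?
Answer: $21$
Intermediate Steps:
$G{\left(d \right)} = -1 - d$ ($G{\left(d \right)} = \left(1 + d\right) \left(-1\right) = -1 - d$)
$B{\left(q,L \right)} = q \left(L + q\right)$ ($B{\left(q,L \right)} = \left(q + L\right) q = \left(L + q\right) q = q \left(L + q\right)$)
$M{\left(z,h \right)} = - \frac{1}{3}$ ($M{\left(z,h \right)} = - \frac{h \left(-3 + h\right) \left(-1 - -1\right) + 1}{3} = - \frac{h \left(-3 + h\right) \left(-1 + 1\right) + 1}{3} = - \frac{h \left(-3 + h\right) 0 + 1}{3} = - \frac{0 + 1}{3} = \left(- \frac{1}{3}\right) 1 = - \frac{1}{3}$)
$\left(-39 - 24\right) M{\left(-6,-7 \right)} = \left(-39 - 24\right) \left(- \frac{1}{3}\right) = \left(-63\right) \left(- \frac{1}{3}\right) = 21$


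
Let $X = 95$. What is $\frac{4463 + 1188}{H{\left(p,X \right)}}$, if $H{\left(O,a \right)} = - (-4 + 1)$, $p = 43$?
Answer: $\frac{5651}{3} \approx 1883.7$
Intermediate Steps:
$H{\left(O,a \right)} = 3$ ($H{\left(O,a \right)} = \left(-1\right) \left(-3\right) = 3$)
$\frac{4463 + 1188}{H{\left(p,X \right)}} = \frac{4463 + 1188}{3} = 5651 \cdot \frac{1}{3} = \frac{5651}{3}$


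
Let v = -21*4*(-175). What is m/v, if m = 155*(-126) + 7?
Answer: -2789/2100 ≈ -1.3281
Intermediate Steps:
m = -19523 (m = -19530 + 7 = -19523)
v = 14700 (v = -84*(-175) = 14700)
m/v = -19523/14700 = -19523*1/14700 = -2789/2100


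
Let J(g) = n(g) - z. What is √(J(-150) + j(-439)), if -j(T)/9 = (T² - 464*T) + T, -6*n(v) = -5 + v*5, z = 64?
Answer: I*√128294646/6 ≈ 1887.8*I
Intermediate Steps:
n(v) = ⅚ - 5*v/6 (n(v) = -(-5 + v*5)/6 = -(-5 + 5*v)/6 = ⅚ - 5*v/6)
j(T) = -9*T² + 4167*T (j(T) = -9*((T² - 464*T) + T) = -9*(T² - 463*T) = -9*T² + 4167*T)
J(g) = -379/6 - 5*g/6 (J(g) = (⅚ - 5*g/6) - 1*64 = (⅚ - 5*g/6) - 64 = -379/6 - 5*g/6)
√(J(-150) + j(-439)) = √((-379/6 - ⅚*(-150)) + 9*(-439)*(463 - 1*(-439))) = √((-379/6 + 125) + 9*(-439)*(463 + 439)) = √(371/6 + 9*(-439)*902) = √(371/6 - 3563802) = √(-21382441/6) = I*√128294646/6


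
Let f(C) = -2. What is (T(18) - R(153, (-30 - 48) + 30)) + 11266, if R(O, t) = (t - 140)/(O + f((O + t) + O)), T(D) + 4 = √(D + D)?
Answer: 1701656/151 ≈ 11269.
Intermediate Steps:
T(D) = -4 + √2*√D (T(D) = -4 + √(D + D) = -4 + √(2*D) = -4 + √2*√D)
R(O, t) = (-140 + t)/(-2 + O) (R(O, t) = (t - 140)/(O - 2) = (-140 + t)/(-2 + O))
(T(18) - R(153, (-30 - 48) + 30)) + 11266 = ((-4 + √2*√18) - (-140 + ((-30 - 48) + 30))/(-2 + 153)) + 11266 = ((-4 + √2*(3*√2)) - (-140 + (-78 + 30))/151) + 11266 = ((-4 + 6) - (-140 - 48)/151) + 11266 = (2 - (-188)/151) + 11266 = (2 - 1*(-188/151)) + 11266 = (2 + 188/151) + 11266 = 490/151 + 11266 = 1701656/151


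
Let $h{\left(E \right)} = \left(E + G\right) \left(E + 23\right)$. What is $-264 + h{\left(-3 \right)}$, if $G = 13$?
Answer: $-64$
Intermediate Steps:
$h{\left(E \right)} = \left(13 + E\right) \left(23 + E\right)$ ($h{\left(E \right)} = \left(E + 13\right) \left(E + 23\right) = \left(13 + E\right) \left(23 + E\right)$)
$-264 + h{\left(-3 \right)} = -264 + \left(299 + \left(-3\right)^{2} + 36 \left(-3\right)\right) = -264 + \left(299 + 9 - 108\right) = -264 + 200 = -64$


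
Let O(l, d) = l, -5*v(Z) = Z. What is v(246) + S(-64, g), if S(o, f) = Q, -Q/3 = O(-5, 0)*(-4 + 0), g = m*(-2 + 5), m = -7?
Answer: -546/5 ≈ -109.20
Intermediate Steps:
v(Z) = -Z/5
g = -21 (g = -7*(-2 + 5) = -7*3 = -21)
Q = -60 (Q = -(-15)*(-4 + 0) = -(-15)*(-4) = -3*20 = -60)
S(o, f) = -60
v(246) + S(-64, g) = -⅕*246 - 60 = -246/5 - 60 = -546/5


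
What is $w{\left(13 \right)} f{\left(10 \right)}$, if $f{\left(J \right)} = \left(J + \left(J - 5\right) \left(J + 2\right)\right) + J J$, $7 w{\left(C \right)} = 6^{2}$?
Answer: $\frac{6120}{7} \approx 874.29$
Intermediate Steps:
$w{\left(C \right)} = \frac{36}{7}$ ($w{\left(C \right)} = \frac{6^{2}}{7} = \frac{1}{7} \cdot 36 = \frac{36}{7}$)
$f{\left(J \right)} = J + J^{2} + \left(-5 + J\right) \left(2 + J\right)$ ($f{\left(J \right)} = \left(J + \left(-5 + J\right) \left(2 + J\right)\right) + J^{2} = J + J^{2} + \left(-5 + J\right) \left(2 + J\right)$)
$w{\left(13 \right)} f{\left(10 \right)} = \frac{36 \left(-10 - 20 + 2 \cdot 10^{2}\right)}{7} = \frac{36 \left(-10 - 20 + 2 \cdot 100\right)}{7} = \frac{36 \left(-10 - 20 + 200\right)}{7} = \frac{36}{7} \cdot 170 = \frac{6120}{7}$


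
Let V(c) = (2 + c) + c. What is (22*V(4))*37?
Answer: 8140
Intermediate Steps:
V(c) = 2 + 2*c
(22*V(4))*37 = (22*(2 + 2*4))*37 = (22*(2 + 8))*37 = (22*10)*37 = 220*37 = 8140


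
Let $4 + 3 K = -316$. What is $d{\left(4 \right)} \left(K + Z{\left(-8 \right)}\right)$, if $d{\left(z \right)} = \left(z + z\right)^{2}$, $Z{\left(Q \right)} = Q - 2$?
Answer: $- \frac{22400}{3} \approx -7466.7$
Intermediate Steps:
$K = - \frac{320}{3}$ ($K = - \frac{4}{3} + \frac{1}{3} \left(-316\right) = - \frac{4}{3} - \frac{316}{3} = - \frac{320}{3} \approx -106.67$)
$Z{\left(Q \right)} = -2 + Q$
$d{\left(z \right)} = 4 z^{2}$ ($d{\left(z \right)} = \left(2 z\right)^{2} = 4 z^{2}$)
$d{\left(4 \right)} \left(K + Z{\left(-8 \right)}\right) = 4 \cdot 4^{2} \left(- \frac{320}{3} - 10\right) = 4 \cdot 16 \left(- \frac{320}{3} - 10\right) = 64 \left(- \frac{350}{3}\right) = - \frac{22400}{3}$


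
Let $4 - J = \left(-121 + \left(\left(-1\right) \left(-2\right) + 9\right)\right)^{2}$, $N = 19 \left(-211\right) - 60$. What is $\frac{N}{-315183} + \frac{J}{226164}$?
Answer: $- \frac{241016021}{5940254001} \approx -0.040573$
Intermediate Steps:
$N = -4069$ ($N = -4009 - 60 = -4069$)
$J = -12096$ ($J = 4 - \left(-121 + \left(\left(-1\right) \left(-2\right) + 9\right)\right)^{2} = 4 - \left(-121 + \left(2 + 9\right)\right)^{2} = 4 - \left(-121 + 11\right)^{2} = 4 - \left(-110\right)^{2} = 4 - 12100 = -12096$)
$\frac{N}{-315183} + \frac{J}{226164} = - \frac{4069}{-315183} - \frac{12096}{226164} = \left(-4069\right) \left(- \frac{1}{315183}\right) - \frac{1008}{18847} = \frac{4069}{315183} - \frac{1008}{18847} = - \frac{241016021}{5940254001}$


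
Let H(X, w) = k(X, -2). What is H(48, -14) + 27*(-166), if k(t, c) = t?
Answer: -4434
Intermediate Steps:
H(X, w) = X
H(48, -14) + 27*(-166) = 48 + 27*(-166) = 48 - 4482 = -4434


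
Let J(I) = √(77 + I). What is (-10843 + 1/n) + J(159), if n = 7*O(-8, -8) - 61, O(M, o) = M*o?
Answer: -4196240/387 + 2*√59 ≈ -10828.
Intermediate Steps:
n = 387 (n = 7*(-8*(-8)) - 61 = 7*64 - 61 = 448 - 61 = 387)
(-10843 + 1/n) + J(159) = (-10843 + 1/387) + √(77 + 159) = (-10843 + 1/387) + √236 = -4196240/387 + 2*√59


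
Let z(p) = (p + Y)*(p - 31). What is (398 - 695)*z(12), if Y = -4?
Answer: 45144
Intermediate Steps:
z(p) = (-31 + p)*(-4 + p) (z(p) = (p - 4)*(p - 31) = (-4 + p)*(-31 + p) = (-31 + p)*(-4 + p))
(398 - 695)*z(12) = (398 - 695)*(124 + 12² - 35*12) = -297*(124 + 144 - 420) = -297*(-152) = 45144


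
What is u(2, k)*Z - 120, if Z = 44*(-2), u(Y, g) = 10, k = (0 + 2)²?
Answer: -1000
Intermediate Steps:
k = 4 (k = 2² = 4)
Z = -88
u(2, k)*Z - 120 = 10*(-88) - 120 = -880 - 120 = -1000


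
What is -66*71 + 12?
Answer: -4674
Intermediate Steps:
-66*71 + 12 = -4686 + 12 = -4674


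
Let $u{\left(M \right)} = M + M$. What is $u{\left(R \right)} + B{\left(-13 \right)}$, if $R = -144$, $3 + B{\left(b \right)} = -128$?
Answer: $-419$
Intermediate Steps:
$B{\left(b \right)} = -131$ ($B{\left(b \right)} = -3 - 128 = -131$)
$u{\left(M \right)} = 2 M$
$u{\left(R \right)} + B{\left(-13 \right)} = 2 \left(-144\right) - 131 = -288 - 131 = -419$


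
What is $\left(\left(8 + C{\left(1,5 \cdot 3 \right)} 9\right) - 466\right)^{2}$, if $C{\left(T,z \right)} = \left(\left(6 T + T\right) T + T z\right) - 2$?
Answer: $77284$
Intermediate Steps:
$C{\left(T,z \right)} = -2 + 7 T^{2} + T z$ ($C{\left(T,z \right)} = \left(7 T T + T z\right) - 2 = \left(7 T^{2} + T z\right) - 2 = -2 + 7 T^{2} + T z$)
$\left(\left(8 + C{\left(1,5 \cdot 3 \right)} 9\right) - 466\right)^{2} = \left(\left(8 + \left(-2 + 7 \cdot 1^{2} + 1 \cdot 5 \cdot 3\right) 9\right) - 466\right)^{2} = \left(\left(8 + \left(-2 + 7 \cdot 1 + 1 \cdot 15\right) 9\right) - 466\right)^{2} = \left(\left(8 + \left(-2 + 7 + 15\right) 9\right) - 466\right)^{2} = \left(\left(8 + 20 \cdot 9\right) - 466\right)^{2} = \left(\left(8 + 180\right) - 466\right)^{2} = \left(188 - 466\right)^{2} = \left(-278\right)^{2} = 77284$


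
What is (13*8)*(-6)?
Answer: -624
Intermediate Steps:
(13*8)*(-6) = 104*(-6) = -624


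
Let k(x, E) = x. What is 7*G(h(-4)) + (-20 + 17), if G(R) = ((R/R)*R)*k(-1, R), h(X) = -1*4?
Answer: 25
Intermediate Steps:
h(X) = -4
G(R) = -R (G(R) = ((R/R)*R)*(-1) = (1*R)*(-1) = R*(-1) = -R)
7*G(h(-4)) + (-20 + 17) = 7*(-1*(-4)) + (-20 + 17) = 7*4 - 3 = 28 - 3 = 25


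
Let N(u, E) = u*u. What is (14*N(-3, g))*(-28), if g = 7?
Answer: -3528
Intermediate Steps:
N(u, E) = u²
(14*N(-3, g))*(-28) = (14*(-3)²)*(-28) = (14*9)*(-28) = 126*(-28) = -3528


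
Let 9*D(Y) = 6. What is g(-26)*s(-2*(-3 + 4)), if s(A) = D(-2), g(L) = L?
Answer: -52/3 ≈ -17.333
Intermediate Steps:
D(Y) = ⅔ (D(Y) = (⅑)*6 = ⅔)
s(A) = ⅔
g(-26)*s(-2*(-3 + 4)) = -26*⅔ = -52/3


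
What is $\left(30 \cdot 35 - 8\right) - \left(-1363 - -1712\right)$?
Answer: $693$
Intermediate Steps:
$\left(30 \cdot 35 - 8\right) - \left(-1363 - -1712\right) = \left(1050 - 8\right) - \left(-1363 + 1712\right) = 1042 - 349 = 693$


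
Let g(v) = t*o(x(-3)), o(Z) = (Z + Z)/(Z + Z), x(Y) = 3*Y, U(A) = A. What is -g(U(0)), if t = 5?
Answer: -5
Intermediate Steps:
o(Z) = 1 (o(Z) = (2*Z)/((2*Z)) = (2*Z)*(1/(2*Z)) = 1)
g(v) = 5 (g(v) = 5*1 = 5)
-g(U(0)) = -1*5 = -5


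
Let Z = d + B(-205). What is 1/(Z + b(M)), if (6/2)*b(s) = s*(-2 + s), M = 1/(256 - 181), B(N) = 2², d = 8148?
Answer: 16875/137564851 ≈ 0.00012267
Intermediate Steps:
B(N) = 4
M = 1/75 ≈ 0.013333
b(s) = s*(-2 + s)/3 (b(s) = (s*(-2 + s))/3 = s*(-2 + s)/3)
Z = 8152 (Z = 8148 + 4 = 8152)
1/(Z + b(M)) = 1/(8152 + (⅓)*(1/75)*(-2 + 1/75)) = 1/(8152 + (⅓)*(1/75)*(-149/75)) = 1/(8152 - 149/16875) = 1/(137564851/16875) = 16875/137564851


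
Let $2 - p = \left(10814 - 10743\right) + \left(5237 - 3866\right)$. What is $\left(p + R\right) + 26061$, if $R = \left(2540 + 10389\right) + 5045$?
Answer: $42595$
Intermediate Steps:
$R = 17974$ ($R = 12929 + 5045 = 17974$)
$p = -1440$ ($p = 2 - \left(\left(10814 - 10743\right) + \left(5237 - 3866\right)\right) = 2 - \left(71 + 1371\right) = 2 - 1442 = -1440$)
$\left(p + R\right) + 26061 = \left(-1440 + 17974\right) + 26061 = 16534 + 26061 = 42595$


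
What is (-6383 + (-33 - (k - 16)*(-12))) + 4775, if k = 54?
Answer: -1185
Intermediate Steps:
(-6383 + (-33 - (k - 16)*(-12))) + 4775 = (-6383 + (-33 - (54 - 16)*(-12))) + 4775 = (-6383 + (-33 - 38*(-12))) + 4775 = (-6383 + (-33 - 1*(-456))) + 4775 = (-6383 + (-33 + 456)) + 4775 = (-6383 + 423) + 4775 = -5960 + 4775 = -1185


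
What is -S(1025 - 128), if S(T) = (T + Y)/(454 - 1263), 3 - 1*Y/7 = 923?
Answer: -5543/809 ≈ -6.8517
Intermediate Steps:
Y = -6440 (Y = 21 - 7*923 = 21 - 6461 = -6440)
S(T) = 6440/809 - T/809 (S(T) = (T - 6440)/(454 - 1263) = (-6440 + T)/(-809) = (-6440 + T)*(-1/809) = 6440/809 - T/809)
-S(1025 - 128) = -(6440/809 - (1025 - 128)/809) = -(6440/809 - 1/809*897) = -(6440/809 - 897/809) = -1*5543/809 = -5543/809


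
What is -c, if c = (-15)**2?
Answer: -225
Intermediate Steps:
c = 225
-c = -1*225 = -225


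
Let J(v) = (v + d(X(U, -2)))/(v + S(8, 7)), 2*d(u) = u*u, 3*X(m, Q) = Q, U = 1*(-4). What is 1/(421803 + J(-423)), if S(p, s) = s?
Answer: 3744/1579234237 ≈ 2.3708e-6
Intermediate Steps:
U = -4
X(m, Q) = Q/3
d(u) = u**2/2 (d(u) = (u*u)/2 = u**2/2)
J(v) = (2/9 + v)/(7 + v) (J(v) = (v + ((1/3)*(-2))**2/2)/(v + 7) = (v + (-2/3)**2/2)/(7 + v) = (v + (1/2)*(4/9))/(7 + v) = (v + 2/9)/(7 + v) = (2/9 + v)/(7 + v))
1/(421803 + J(-423)) = 1/(421803 + (2/9 - 423)/(7 - 423)) = 1/(421803 - 3805/9/(-416)) = 1/(421803 - 1/416*(-3805/9)) = 1/(421803 + 3805/3744) = 1/(1579234237/3744) = 3744/1579234237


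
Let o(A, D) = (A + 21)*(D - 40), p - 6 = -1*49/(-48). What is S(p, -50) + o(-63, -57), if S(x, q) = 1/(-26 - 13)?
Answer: 158885/39 ≈ 4074.0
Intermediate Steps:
p = 337/48 (p = 6 - 1*49/(-48) = 6 - 49*(-1/48) = 6 + 49/48 = 337/48 ≈ 7.0208)
o(A, D) = (-40 + D)*(21 + A) (o(A, D) = (21 + A)*(-40 + D) = (-40 + D)*(21 + A))
S(x, q) = -1/39 (S(x, q) = 1/(-39) = -1/39)
S(p, -50) + o(-63, -57) = -1/39 + (-840 - 40*(-63) + 21*(-57) - 63*(-57)) = -1/39 + (-840 + 2520 - 1197 + 3591) = -1/39 + 4074 = 158885/39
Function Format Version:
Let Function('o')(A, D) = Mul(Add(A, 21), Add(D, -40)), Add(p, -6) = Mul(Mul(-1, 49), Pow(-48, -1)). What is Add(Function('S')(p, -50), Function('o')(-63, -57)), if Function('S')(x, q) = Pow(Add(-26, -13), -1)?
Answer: Rational(158885, 39) ≈ 4074.0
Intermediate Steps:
p = Rational(337, 48) (p = Add(6, Mul(Mul(-1, 49), Pow(-48, -1))) = Add(6, Mul(-49, Rational(-1, 48))) = Add(6, Rational(49, 48)) = Rational(337, 48) ≈ 7.0208)
Function('o')(A, D) = Mul(Add(-40, D), Add(21, A)) (Function('o')(A, D) = Mul(Add(21, A), Add(-40, D)) = Mul(Add(-40, D), Add(21, A)))
Function('S')(x, q) = Rational(-1, 39) (Function('S')(x, q) = Pow(-39, -1) = Rational(-1, 39))
Add(Function('S')(p, -50), Function('o')(-63, -57)) = Add(Rational(-1, 39), Add(-840, Mul(-40, -63), Mul(21, -57), Mul(-63, -57))) = Add(Rational(-1, 39), Add(-840, 2520, -1197, 3591)) = Add(Rational(-1, 39), 4074) = Rational(158885, 39)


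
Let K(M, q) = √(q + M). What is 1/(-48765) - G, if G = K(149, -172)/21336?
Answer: -1/48765 - I*√23/21336 ≈ -2.0507e-5 - 0.00022478*I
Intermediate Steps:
K(M, q) = √(M + q)
G = I*√23/21336 (G = √(149 - 172)/21336 = √(-23)*(1/21336) = (I*√23)*(1/21336) = I*√23/21336 ≈ 0.00022478*I)
1/(-48765) - G = 1/(-48765) - I*√23/21336 = -1/48765 - I*√23/21336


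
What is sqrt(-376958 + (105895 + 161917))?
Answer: I*sqrt(109146) ≈ 330.37*I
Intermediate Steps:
sqrt(-376958 + (105895 + 161917)) = sqrt(-376958 + 267812) = sqrt(-109146) = I*sqrt(109146)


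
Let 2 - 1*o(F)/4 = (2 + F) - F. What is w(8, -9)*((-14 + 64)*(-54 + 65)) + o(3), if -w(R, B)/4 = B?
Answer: 19800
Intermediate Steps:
w(R, B) = -4*B
o(F) = 0 (o(F) = 8 - 4*((2 + F) - F) = 8 - 4*2 = 8 - 8 = 0)
w(8, -9)*((-14 + 64)*(-54 + 65)) + o(3) = (-4*(-9))*((-14 + 64)*(-54 + 65)) + 0 = 36*(50*11) + 0 = 36*550 + 0 = 19800 + 0 = 19800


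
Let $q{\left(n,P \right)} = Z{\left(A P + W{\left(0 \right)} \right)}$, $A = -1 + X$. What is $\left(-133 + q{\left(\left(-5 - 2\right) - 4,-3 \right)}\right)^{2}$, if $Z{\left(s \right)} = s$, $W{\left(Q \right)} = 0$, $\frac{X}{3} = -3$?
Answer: $10609$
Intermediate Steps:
$X = -9$ ($X = 3 \left(-3\right) = -9$)
$A = -10$ ($A = -1 - 9 = -10$)
$q{\left(n,P \right)} = - 10 P$ ($q{\left(n,P \right)} = - 10 P + 0 = - 10 P$)
$\left(-133 + q{\left(\left(-5 - 2\right) - 4,-3 \right)}\right)^{2} = \left(-133 - -30\right)^{2} = \left(-133 + 30\right)^{2} = \left(-103\right)^{2} = 10609$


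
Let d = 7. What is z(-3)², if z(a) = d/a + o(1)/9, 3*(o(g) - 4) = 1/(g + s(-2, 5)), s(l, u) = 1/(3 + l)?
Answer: 10201/2916 ≈ 3.4983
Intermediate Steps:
o(g) = 4 + 1/(3*(1 + g)) (o(g) = 4 + 1/(3*(g + 1/(3 - 2))) = 4 + 1/(3*(g + 1/1)) = 4 + 1/(3*(g + 1)) = 4 + 1/(3*(1 + g)))
z(a) = 25/54 + 7/a (z(a) = 7/a + ((13 + 12*1)/(3*(1 + 1)))/9 = 7/a + ((⅓)*(13 + 12)/2)*(⅑) = 7/a + ((⅓)*(½)*25)*(⅑) = 7/a + (25/6)*(⅑) = 7/a + 25/54 = 25/54 + 7/a)
z(-3)² = (25/54 + 7/(-3))² = (25/54 + 7*(-⅓))² = (25/54 - 7/3)² = (-101/54)² = 10201/2916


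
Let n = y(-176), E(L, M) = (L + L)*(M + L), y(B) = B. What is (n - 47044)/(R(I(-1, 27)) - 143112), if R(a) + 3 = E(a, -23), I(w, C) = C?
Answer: 15740/47633 ≈ 0.33044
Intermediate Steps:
E(L, M) = 2*L*(L + M) (E(L, M) = (2*L)*(L + M) = 2*L*(L + M))
R(a) = -3 + 2*a*(-23 + a) (R(a) = -3 + 2*a*(a - 23) = -3 + 2*a*(-23 + a))
n = -176
(n - 47044)/(R(I(-1, 27)) - 143112) = (-176 - 47044)/((-3 + 2*27*(-23 + 27)) - 143112) = -47220/((-3 + 2*27*4) - 143112) = -47220/((-3 + 216) - 143112) = -47220/(213 - 143112) = -47220/(-142899) = -47220*(-1/142899) = 15740/47633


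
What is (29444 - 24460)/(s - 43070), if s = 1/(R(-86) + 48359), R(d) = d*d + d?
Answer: -277454296/2397663829 ≈ -0.11572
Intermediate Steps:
R(d) = d + d**2 (R(d) = d**2 + d = d + d**2)
s = 1/55669 (s = 1/(-86*(1 - 86) + 48359) = 1/(-86*(-85) + 48359) = 1/(7310 + 48359) = 1/55669 ≈ 1.7963e-5)
(29444 - 24460)/(s - 43070) = (29444 - 24460)/(1/55669 - 43070) = 4984/(-2397663829/55669) = 4984*(-55669/2397663829) = -277454296/2397663829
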